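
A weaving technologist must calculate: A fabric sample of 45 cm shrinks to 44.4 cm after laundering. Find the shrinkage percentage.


Formula: Shrinkage% = ((L_before - L_after) / L_before) * 100
Step 1: Shrinkage = 45 - 44.4 = 0.6 cm
Step 2: Shrinkage% = (0.6 / 45) * 100
Step 3: Shrinkage% = 0.013333 * 100 = 1.3333% ≈ 1.3%

1.3%


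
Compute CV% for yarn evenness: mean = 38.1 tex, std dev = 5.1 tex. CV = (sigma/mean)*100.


Formula: CV% = (standard deviation / mean) * 100
Step 1: Ratio = 5.1 / 38.1 = 0.133858
Step 2: CV% = 0.133858 * 100 = 13.3858% ≈ 13.4%

13.4%


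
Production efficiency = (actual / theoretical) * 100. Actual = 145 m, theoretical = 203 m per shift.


Formula: Efficiency% = (Actual output / Theoretical output) * 100
Efficiency% = (145 / 203) * 100
Efficiency% = 0.714286 * 100 = 71.4286% ≈ 71.4%

71.4%


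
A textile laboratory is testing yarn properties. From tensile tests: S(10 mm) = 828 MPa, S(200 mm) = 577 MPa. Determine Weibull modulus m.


Formula: m = ln(L1/L2) / ln(S2/S1)
Step 1: ln(L1/L2) = ln(10/200) = -2.99573
Step 2: S2/S1 = 577/828 = 0.69686
Step 3: ln(S2/S1) = ln(0.69686) = -0.36117
Step 4: m = -2.99573 / -0.36117 = 8.29

8.29 (Weibull m)


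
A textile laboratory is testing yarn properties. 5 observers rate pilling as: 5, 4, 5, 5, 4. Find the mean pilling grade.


Formula: Mean = sum / count
Sum = 5 + 4 + 5 + 5 + 4 = 23
Mean = 23 / 5 = 4.6

4.6


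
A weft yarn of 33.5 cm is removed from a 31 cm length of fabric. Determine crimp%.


Formula: Crimp% = ((L_yarn - L_fabric) / L_fabric) * 100
Step 1: Extension = 33.5 - 31 = 2.5 cm
Step 2: Crimp% = (2.5 / 31) * 100
Step 3: Crimp% = 0.080645 * 100 = 8.0645% ≈ 8.1%

8.1%


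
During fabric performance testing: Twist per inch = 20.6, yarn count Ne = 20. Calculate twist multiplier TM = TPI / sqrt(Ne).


Formula: TM = TPI / sqrt(Ne)
Step 1: sqrt(Ne) = sqrt(20) = 4.4721
Step 2: TM = 20.6 / 4.4721 = 4.61

4.61 TM


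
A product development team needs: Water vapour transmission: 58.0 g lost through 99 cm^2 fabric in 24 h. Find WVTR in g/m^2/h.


Formula: WVTR = mass_loss / (area * time)
Step 1: Convert area: 99 cm^2 = 0.0099 m^2
Step 2: WVTR = 58.0 g / (0.0099 m^2 * 24 h)
Step 3: WVTR = 58.0 / 0.2376 = 244.1 g/m^2/h

244.1 g/m^2/h


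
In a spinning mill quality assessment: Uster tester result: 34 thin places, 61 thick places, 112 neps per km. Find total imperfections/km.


Formula: Total = thin places + thick places + neps
Total = 34 + 61 + 112
Total = 207 imperfections/km

207 imperfections/km


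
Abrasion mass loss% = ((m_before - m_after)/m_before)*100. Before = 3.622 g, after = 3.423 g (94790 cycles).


Formula: Mass loss% = ((m_before - m_after) / m_before) * 100
Step 1: Mass loss = 3.622 - 3.423 = 0.199 g
Step 2: Ratio = 0.199 / 3.622 = 0.054942
Step 3: Mass loss% = 0.054942 * 100 = 5.4942% ≈ 5.49%

5.49%


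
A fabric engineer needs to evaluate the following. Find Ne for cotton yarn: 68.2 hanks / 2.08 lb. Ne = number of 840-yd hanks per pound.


Formula: Ne = hanks / mass_lb
Substituting: Ne = 68.2 / 2.08
Ne = 32.8

32.8 Ne


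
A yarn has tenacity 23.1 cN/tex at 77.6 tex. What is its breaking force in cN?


Formula: Breaking force = Tenacity * Linear density
F = 23.1 cN/tex * 77.6 tex
F = 1792.56 cN

1792.56 cN


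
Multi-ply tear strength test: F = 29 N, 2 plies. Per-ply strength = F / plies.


Formula: Per-ply strength = Total force / Number of plies
Per-ply = 29 N / 2
Per-ply = 14.5 N

14.5 N


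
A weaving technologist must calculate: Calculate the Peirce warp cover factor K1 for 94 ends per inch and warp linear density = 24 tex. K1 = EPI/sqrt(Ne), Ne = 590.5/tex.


Formula: K1 = EPI / sqrt(Ne), with Ne = 590.5 / tex_warp
Step 1: Ne = 590.5 / 24 = 24.604
Step 2: sqrt(Ne) = sqrt(24.604) = 4.9602
Step 3: K1 = 94 / 4.9602 = 19.0

19.0


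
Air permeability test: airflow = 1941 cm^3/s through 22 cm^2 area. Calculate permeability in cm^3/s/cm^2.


Formula: Air Permeability = Airflow / Test Area
AP = 1941 cm^3/s / 22 cm^2
AP = 88.2 cm^3/s/cm^2

88.2 cm^3/s/cm^2


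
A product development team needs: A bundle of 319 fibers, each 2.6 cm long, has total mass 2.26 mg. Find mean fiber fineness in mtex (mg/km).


Formula: fineness (mtex) = mass (mg) / total length (km) = (mass_mg / total_length_m) * 1000
Step 1: Convert fiber length: 2.6 cm = 0.026 m
Step 2: Total fiber length = 319 * 0.026 = 8.294 m
Step 3: Linear density = 2.26 mg / 8.294 m = 0.2725 mg/m
Step 4: fineness = 0.2725 * 1000 = 272.5 mtex

272.5 mtex


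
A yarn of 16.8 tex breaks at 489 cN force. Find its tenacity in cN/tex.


Formula: Tenacity = Breaking force / Linear density
Tenacity = 489 cN / 16.8 tex
Tenacity = 29.11 cN/tex

29.11 cN/tex


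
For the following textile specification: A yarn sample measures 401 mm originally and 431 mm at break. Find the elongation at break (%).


Formula: Elongation (%) = ((L_break - L0) / L0) * 100
Step 1: Extension = 431 - 401 = 30 mm
Step 2: Elongation = (30 / 401) * 100
Step 3: Elongation = 0.074813 * 100 = 7.4813% ≈ 7.5%

7.5%


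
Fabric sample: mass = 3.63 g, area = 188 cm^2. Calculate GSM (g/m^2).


Formula: GSM = mass_g / area_m2
Step 1: Convert area: 188 cm^2 = 188 / 10000 = 0.0188 m^2
Step 2: GSM = 3.63 g / 0.0188 m^2 = 193.1 g/m^2

193.1 g/m^2


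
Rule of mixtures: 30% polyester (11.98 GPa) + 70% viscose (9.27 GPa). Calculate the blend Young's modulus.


Formula: Blend property = (fraction_A * property_A) + (fraction_B * property_B)
Step 1: Contribution A = 30/100 * 11.98 GPa = 3.594 GPa
Step 2: Contribution B = 70/100 * 9.27 GPa = 6.489 GPa
Step 3: Blend Young's modulus = 3.594 + 6.489 = 10.083 GPa

10.083 GPa


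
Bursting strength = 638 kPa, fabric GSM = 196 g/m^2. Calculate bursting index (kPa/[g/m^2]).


Formula: Bursting Index = Bursting Strength / Fabric GSM
BI = 638 kPa / 196 g/m^2
BI = 3.255 kPa/(g/m^2)

3.255 kPa/(g/m^2)


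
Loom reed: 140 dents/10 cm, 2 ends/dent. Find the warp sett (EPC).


Formula: EPC = (dents per 10 cm * ends per dent) / 10
Step 1: Total ends per 10 cm = 140 * 2 = 280
Step 2: EPC = 280 / 10 = 28.0 ends/cm

28.0 ends/cm


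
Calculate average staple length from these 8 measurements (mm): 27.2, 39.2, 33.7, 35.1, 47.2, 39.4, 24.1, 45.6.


Formula: Mean = sum of lengths / count
Sum = 27.2 + 39.2 + 33.7 + 35.1 + 47.2 + 39.4 + 24.1 + 45.6
Sum = 291.5 mm
Mean = 291.5 / 8 = 36.44 mm

36.44 mm


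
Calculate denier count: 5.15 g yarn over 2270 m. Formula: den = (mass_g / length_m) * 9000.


Formula: den = (mass_g / length_m) * 9000
Substituting: den = (5.15 / 2270) * 9000
Intermediate: 5.15 / 2270 = 0.00226872 g/m
den = 0.00226872 * 9000 = 20.4 denier

20.4 denier


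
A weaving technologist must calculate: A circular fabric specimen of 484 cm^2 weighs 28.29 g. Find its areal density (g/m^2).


Formula: GSM = mass_g / area_m2
Step 1: Convert area: 484 cm^2 = 484 / 10000 = 0.0484 m^2
Step 2: GSM = 28.29 g / 0.0484 m^2 = 584.5 g/m^2

584.5 g/m^2


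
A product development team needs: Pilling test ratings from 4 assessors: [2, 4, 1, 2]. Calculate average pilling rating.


Formula: Mean = sum / count
Sum = 2 + 4 + 1 + 2 = 9
Mean = 9 / 4 = 2.3

2.3


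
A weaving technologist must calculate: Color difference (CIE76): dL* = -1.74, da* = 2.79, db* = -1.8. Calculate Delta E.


Formula: Delta E = sqrt(dL*^2 + da*^2 + db*^2)
Step 1: dL*^2 = (-1.74)^2 = 3.0276
Step 2: da*^2 = 2.79^2 = 7.7841
Step 3: db*^2 = (-1.8)^2 = 3.24
Step 4: Sum = 3.0276 + 7.7841 + 3.24 = 14.0517
Step 5: Delta E = sqrt(14.0517) = 3.75

3.75 Delta E


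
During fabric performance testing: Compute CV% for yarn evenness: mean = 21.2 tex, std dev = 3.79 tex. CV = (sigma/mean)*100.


Formula: CV% = (standard deviation / mean) * 100
Step 1: Ratio = 3.79 / 21.2 = 0.178774
Step 2: CV% = 0.178774 * 100 = 17.8774% ≈ 17.9%

17.9%


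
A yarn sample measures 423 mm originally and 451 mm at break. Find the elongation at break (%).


Formula: Elongation (%) = ((L_break - L0) / L0) * 100
Step 1: Extension = 451 - 423 = 28 mm
Step 2: Elongation = (28 / 423) * 100
Step 3: Elongation = 0.066194 * 100 = 6.6194% ≈ 6.6%

6.6%


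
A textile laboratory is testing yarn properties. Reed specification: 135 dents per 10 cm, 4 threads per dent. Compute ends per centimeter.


Formula: EPC = (dents per 10 cm * ends per dent) / 10
Step 1: Total ends per 10 cm = 135 * 4 = 540
Step 2: EPC = 540 / 10 = 54.0 ends/cm

54.0 ends/cm


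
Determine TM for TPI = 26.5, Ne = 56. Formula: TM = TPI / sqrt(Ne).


Formula: TM = TPI / sqrt(Ne)
Step 1: sqrt(Ne) = sqrt(56) = 7.4833
Step 2: TM = 26.5 / 7.4833 = 3.54

3.54 TM


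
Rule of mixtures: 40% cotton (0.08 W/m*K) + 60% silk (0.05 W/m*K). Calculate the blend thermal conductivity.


Formula: Blend property = (fraction_A * property_A) + (fraction_B * property_B)
Step 1: Contribution A = 40/100 * 0.08 W/m*K = 0.032 W/m*K
Step 2: Contribution B = 60/100 * 0.05 W/m*K = 0.03 W/m*K
Step 3: Blend thermal conductivity = 0.032 + 0.03 = 0.062 W/m*K

0.062 W/m*K


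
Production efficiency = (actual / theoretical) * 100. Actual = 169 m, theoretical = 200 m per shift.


Formula: Efficiency% = (Actual output / Theoretical output) * 100
Efficiency% = (169 / 200) * 100
Efficiency% = 0.845 * 100 = 84.5%

84.5%


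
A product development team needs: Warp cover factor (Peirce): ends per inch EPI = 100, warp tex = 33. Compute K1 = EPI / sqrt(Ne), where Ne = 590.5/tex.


Formula: K1 = EPI / sqrt(Ne), with Ne = 590.5 / tex_warp
Step 1: Ne = 590.5 / 33 = 17.894
Step 2: sqrt(Ne) = sqrt(17.894) = 4.2301
Step 3: K1 = 100 / 4.2301 = 23.6

23.6


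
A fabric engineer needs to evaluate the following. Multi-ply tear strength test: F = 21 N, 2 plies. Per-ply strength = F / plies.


Formula: Per-ply strength = Total force / Number of plies
Per-ply = 21 N / 2
Per-ply = 10.5 N

10.5 N


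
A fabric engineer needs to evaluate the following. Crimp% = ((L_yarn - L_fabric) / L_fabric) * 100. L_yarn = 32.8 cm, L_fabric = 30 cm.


Formula: Crimp% = ((L_yarn - L_fabric) / L_fabric) * 100
Step 1: Extension = 32.8 - 30 = 2.8 cm
Step 2: Crimp% = (2.8 / 30) * 100
Step 3: Crimp% = 0.093333 * 100 = 9.3333% ≈ 9.3%

9.3%


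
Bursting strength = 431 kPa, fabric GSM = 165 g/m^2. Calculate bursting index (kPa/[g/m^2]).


Formula: Bursting Index = Bursting Strength / Fabric GSM
BI = 431 kPa / 165 g/m^2
BI = 2.612 kPa/(g/m^2)

2.612 kPa/(g/m^2)


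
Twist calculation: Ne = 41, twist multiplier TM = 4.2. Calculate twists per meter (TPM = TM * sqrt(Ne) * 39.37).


Formula: TPM = TM * sqrt(Ne) * 39.37
Step 1: sqrt(Ne) = sqrt(41) = 6.4031
Step 2: TM * sqrt(Ne) = 4.2 * 6.4031 = 26.893
Step 3: TPM = 26.893 * 39.37 = 1059 twists/m

1059 twists/m


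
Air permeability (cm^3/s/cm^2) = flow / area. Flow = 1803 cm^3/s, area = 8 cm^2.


Formula: Air Permeability = Airflow / Test Area
AP = 1803 cm^3/s / 8 cm^2
AP = 225.4 cm^3/s/cm^2

225.4 cm^3/s/cm^2


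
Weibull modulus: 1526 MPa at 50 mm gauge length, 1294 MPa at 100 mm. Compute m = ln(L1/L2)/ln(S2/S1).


Formula: m = ln(L1/L2) / ln(S2/S1)
Step 1: ln(L1/L2) = ln(50/100) = -0.69315
Step 2: S2/S1 = 1294/1526 = 0.84797
Step 3: ln(S2/S1) = ln(0.84797) = -0.16491
Step 4: m = -0.69315 / -0.16491 = 4.20

4.20 (Weibull m)


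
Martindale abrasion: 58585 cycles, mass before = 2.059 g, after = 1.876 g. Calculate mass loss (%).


Formula: Mass loss% = ((m_before - m_after) / m_before) * 100
Step 1: Mass loss = 2.059 - 1.876 = 0.183 g
Step 2: Ratio = 0.183 / 2.059 = 0.0888781
Step 3: Mass loss% = 0.0888781 * 100 = 8.88781% ≈ 8.89%

8.89%


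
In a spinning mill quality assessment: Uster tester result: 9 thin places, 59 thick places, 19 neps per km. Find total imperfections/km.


Formula: Total = thin places + thick places + neps
Total = 9 + 59 + 19
Total = 87 imperfections/km

87 imperfections/km


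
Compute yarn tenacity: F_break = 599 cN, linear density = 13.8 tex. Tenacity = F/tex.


Formula: Tenacity = Breaking force / Linear density
Tenacity = 599 cN / 13.8 tex
Tenacity = 43.41 cN/tex

43.41 cN/tex


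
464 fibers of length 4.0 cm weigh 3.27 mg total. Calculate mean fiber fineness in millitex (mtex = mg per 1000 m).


Formula: fineness (mtex) = mass (mg) / total length (km) = (mass_mg / total_length_m) * 1000
Step 1: Convert fiber length: 4.0 cm = 0.04 m
Step 2: Total fiber length = 464 * 0.04 = 18.56 m
Step 3: Linear density = 3.27 mg / 18.56 m = 0.1762 mg/m
Step 4: fineness = 0.1762 * 1000 = 176.2 mtex

176.2 mtex


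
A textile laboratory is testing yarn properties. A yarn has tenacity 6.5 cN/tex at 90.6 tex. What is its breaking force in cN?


Formula: Breaking force = Tenacity * Linear density
F = 6.5 cN/tex * 90.6 tex
F = 588.90 cN

588.90 cN


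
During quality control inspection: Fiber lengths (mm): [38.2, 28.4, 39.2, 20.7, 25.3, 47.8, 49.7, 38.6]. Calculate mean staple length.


Formula: Mean = sum of lengths / count
Sum = 38.2 + 28.4 + 39.2 + 20.7 + 25.3 + 47.8 + 49.7 + 38.6
Sum = 287.9 mm
Mean = 287.9 / 8 = 35.99 mm

35.99 mm


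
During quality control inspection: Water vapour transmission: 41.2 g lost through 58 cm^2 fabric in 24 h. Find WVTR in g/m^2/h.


Formula: WVTR = mass_loss / (area * time)
Step 1: Convert area: 58 cm^2 = 0.0058 m^2
Step 2: WVTR = 41.2 g / (0.0058 m^2 * 24 h)
Step 3: WVTR = 41.2 / 0.1392 = 296.0 g/m^2/h

296.0 g/m^2/h


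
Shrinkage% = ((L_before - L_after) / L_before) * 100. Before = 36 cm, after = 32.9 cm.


Formula: Shrinkage% = ((L_before - L_after) / L_before) * 100
Step 1: Shrinkage = 36 - 32.9 = 3.1 cm
Step 2: Shrinkage% = (3.1 / 36) * 100
Step 3: Shrinkage% = 0.086111 * 100 = 8.6111% ≈ 8.6%

8.6%


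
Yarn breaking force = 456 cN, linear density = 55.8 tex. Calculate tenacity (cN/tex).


Formula: Tenacity = Breaking force / Linear density
Tenacity = 456 cN / 55.8 tex
Tenacity = 8.17 cN/tex

8.17 cN/tex


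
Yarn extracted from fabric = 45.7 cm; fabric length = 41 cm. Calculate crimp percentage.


Formula: Crimp% = ((L_yarn - L_fabric) / L_fabric) * 100
Step 1: Extension = 45.7 - 41 = 4.7 cm
Step 2: Crimp% = (4.7 / 41) * 100
Step 3: Crimp% = 0.114634 * 100 = 11.4634% ≈ 11.5%

11.5%


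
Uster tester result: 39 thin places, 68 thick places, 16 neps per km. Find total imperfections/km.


Formula: Total = thin places + thick places + neps
Total = 39 + 68 + 16
Total = 123 imperfections/km

123 imperfections/km


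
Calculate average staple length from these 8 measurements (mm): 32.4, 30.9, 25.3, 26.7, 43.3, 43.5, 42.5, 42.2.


Formula: Mean = sum of lengths / count
Sum = 32.4 + 30.9 + 25.3 + 26.7 + 43.3 + 43.5 + 42.5 + 42.2
Sum = 286.8 mm
Mean = 286.8 / 8 = 35.85 mm

35.85 mm


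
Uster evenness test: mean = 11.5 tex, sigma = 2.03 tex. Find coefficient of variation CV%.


Formula: CV% = (standard deviation / mean) * 100
Step 1: Ratio = 2.03 / 11.5 = 0.176522
Step 2: CV% = 0.176522 * 100 = 17.6522% ≈ 17.7%

17.7%


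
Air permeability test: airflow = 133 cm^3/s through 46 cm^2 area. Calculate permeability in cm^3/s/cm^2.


Formula: Air Permeability = Airflow / Test Area
AP = 133 cm^3/s / 46 cm^2
AP = 2.9 cm^3/s/cm^2

2.9 cm^3/s/cm^2


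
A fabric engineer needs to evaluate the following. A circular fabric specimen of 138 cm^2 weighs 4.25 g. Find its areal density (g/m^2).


Formula: GSM = mass_g / area_m2
Step 1: Convert area: 138 cm^2 = 138 / 10000 = 0.0138 m^2
Step 2: GSM = 4.25 g / 0.0138 m^2 = 308.0 g/m^2

308.0 g/m^2


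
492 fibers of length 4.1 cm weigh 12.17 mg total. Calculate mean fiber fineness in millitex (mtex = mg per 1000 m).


Formula: fineness (mtex) = mass (mg) / total length (km) = (mass_mg / total_length_m) * 1000
Step 1: Convert fiber length: 4.1 cm = 0.041 m
Step 2: Total fiber length = 492 * 0.041 = 20.172 m
Step 3: Linear density = 12.17 mg / 20.172 m = 0.6033 mg/m
Step 4: fineness = 0.6033 * 1000 = 603.3 mtex

603.3 mtex


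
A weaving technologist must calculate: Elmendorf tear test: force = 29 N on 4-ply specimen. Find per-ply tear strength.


Formula: Per-ply strength = Total force / Number of plies
Per-ply = 29 N / 4
Per-ply = 7.25 N

7.25 N


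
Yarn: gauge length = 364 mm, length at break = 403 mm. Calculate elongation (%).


Formula: Elongation (%) = ((L_break - L0) / L0) * 100
Step 1: Extension = 403 - 364 = 39 mm
Step 2: Elongation = (39 / 364) * 100
Step 3: Elongation = 0.107143 * 100 = 10.7143% ≈ 10.7%

10.7%


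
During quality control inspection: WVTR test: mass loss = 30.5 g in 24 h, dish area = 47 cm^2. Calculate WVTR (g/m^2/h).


Formula: WVTR = mass_loss / (area * time)
Step 1: Convert area: 47 cm^2 = 0.0047 m^2
Step 2: WVTR = 30.5 g / (0.0047 m^2 * 24 h)
Step 3: WVTR = 30.5 / 0.1128 = 270.4 g/m^2/h

270.4 g/m^2/h


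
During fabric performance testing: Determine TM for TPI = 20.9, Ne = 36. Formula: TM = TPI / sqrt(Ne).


Formula: TM = TPI / sqrt(Ne)
Step 1: sqrt(Ne) = sqrt(36) = 6
Step 2: TM = 20.9 / 6 = 3.48

3.48 TM


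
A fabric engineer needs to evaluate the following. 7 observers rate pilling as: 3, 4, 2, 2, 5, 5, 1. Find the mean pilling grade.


Formula: Mean = sum / count
Sum = 3 + 4 + 2 + 2 + 5 + 5 + 1 = 22
Mean = 22 / 7 = 3.1

3.1


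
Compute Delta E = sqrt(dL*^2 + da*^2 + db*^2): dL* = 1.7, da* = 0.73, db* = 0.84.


Formula: Delta E = sqrt(dL*^2 + da*^2 + db*^2)
Step 1: dL*^2 = 1.7^2 = 2.89
Step 2: da*^2 = 0.73^2 = 0.5329
Step 3: db*^2 = 0.84^2 = 0.7056
Step 4: Sum = 2.89 + 0.5329 + 0.7056 = 4.1285
Step 5: Delta E = sqrt(4.1285) = 2.03

2.03 Delta E


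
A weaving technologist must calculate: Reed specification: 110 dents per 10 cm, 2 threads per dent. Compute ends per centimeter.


Formula: EPC = (dents per 10 cm * ends per dent) / 10
Step 1: Total ends per 10 cm = 110 * 2 = 220
Step 2: EPC = 220 / 10 = 22.0 ends/cm

22.0 ends/cm


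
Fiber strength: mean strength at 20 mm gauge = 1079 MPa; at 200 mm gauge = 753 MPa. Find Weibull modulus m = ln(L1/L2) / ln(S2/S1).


Formula: m = ln(L1/L2) / ln(S2/S1)
Step 1: ln(L1/L2) = ln(20/200) = -2.30259
Step 2: S2/S1 = 753/1079 = 0.69787
Step 3: ln(S2/S1) = ln(0.69787) = -0.35972
Step 4: m = -2.30259 / -0.35972 = 6.40

6.40 (Weibull m)


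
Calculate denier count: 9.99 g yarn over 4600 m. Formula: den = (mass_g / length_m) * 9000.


Formula: den = (mass_g / length_m) * 9000
Substituting: den = (9.99 / 4600) * 9000
Intermediate: 9.99 / 4600 = 0.00217174 g/m
den = 0.00217174 * 9000 = 19.5 denier

19.5 denier


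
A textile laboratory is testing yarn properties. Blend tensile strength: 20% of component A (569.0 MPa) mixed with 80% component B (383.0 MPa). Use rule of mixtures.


Formula: Blend property = (fraction_A * property_A) + (fraction_B * property_B)
Step 1: Contribution A = 20/100 * 569.0 MPa = 113.8 MPa
Step 2: Contribution B = 80/100 * 383.0 MPa = 306.4 MPa
Step 3: Blend tensile strength = 113.8 + 306.4 = 420.2 MPa

420.2 MPa


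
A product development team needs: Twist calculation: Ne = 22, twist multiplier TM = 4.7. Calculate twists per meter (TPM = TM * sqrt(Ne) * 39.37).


Formula: TPM = TM * sqrt(Ne) * 39.37
Step 1: sqrt(Ne) = sqrt(22) = 4.6904
Step 2: TM * sqrt(Ne) = 4.7 * 4.6904 = 22.0449
Step 3: TPM = 22.0449 * 39.37 = 868 twists/m

868 twists/m


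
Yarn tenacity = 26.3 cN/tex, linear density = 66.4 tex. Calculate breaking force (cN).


Formula: Breaking force = Tenacity * Linear density
F = 26.3 cN/tex * 66.4 tex
F = 1746.32 cN

1746.32 cN


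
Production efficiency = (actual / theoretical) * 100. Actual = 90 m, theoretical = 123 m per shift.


Formula: Efficiency% = (Actual output / Theoretical output) * 100
Efficiency% = (90 / 123) * 100
Efficiency% = 0.731707 * 100 = 73.1707% ≈ 73.2%

73.2%


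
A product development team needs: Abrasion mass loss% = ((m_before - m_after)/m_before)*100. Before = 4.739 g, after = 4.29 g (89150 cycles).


Formula: Mass loss% = ((m_before - m_after) / m_before) * 100
Step 1: Mass loss = 4.739 - 4.29 = 0.449 g
Step 2: Ratio = 0.449 / 4.739 = 0.0947457
Step 3: Mass loss% = 0.0947457 * 100 = 9.47457% ≈ 9.47%

9.47%


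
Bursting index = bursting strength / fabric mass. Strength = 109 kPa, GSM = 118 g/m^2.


Formula: Bursting Index = Bursting Strength / Fabric GSM
BI = 109 kPa / 118 g/m^2
BI = 0.924 kPa/(g/m^2)

0.924 kPa/(g/m^2)


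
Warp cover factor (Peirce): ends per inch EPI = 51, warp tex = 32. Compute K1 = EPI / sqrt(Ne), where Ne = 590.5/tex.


Formula: K1 = EPI / sqrt(Ne), with Ne = 590.5 / tex_warp
Step 1: Ne = 590.5 / 32 = 18.453
Step 2: sqrt(Ne) = sqrt(18.453) = 4.2957
Step 3: K1 = 51 / 4.2957 = 11.9

11.9


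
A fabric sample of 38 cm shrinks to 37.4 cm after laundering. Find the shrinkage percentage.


Formula: Shrinkage% = ((L_before - L_after) / L_before) * 100
Step 1: Shrinkage = 38 - 37.4 = 0.6 cm
Step 2: Shrinkage% = (0.6 / 38) * 100
Step 3: Shrinkage% = 0.015789 * 100 = 1.5789% ≈ 1.6%

1.6%


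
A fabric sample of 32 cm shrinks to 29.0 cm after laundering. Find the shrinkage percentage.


Formula: Shrinkage% = ((L_before - L_after) / L_before) * 100
Step 1: Shrinkage = 32 - 29.0 = 3.0 cm
Step 2: Shrinkage% = (3.0 / 32) * 100
Step 3: Shrinkage% = 0.09375 * 100 = 9.375% ≈ 9.4%

9.4%


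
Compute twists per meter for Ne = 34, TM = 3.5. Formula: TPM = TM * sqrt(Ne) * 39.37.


Formula: TPM = TM * sqrt(Ne) * 39.37
Step 1: sqrt(Ne) = sqrt(34) = 5.831
Step 2: TM * sqrt(Ne) = 3.5 * 5.831 = 20.4085
Step 3: TPM = 20.4085 * 39.37 = 803 twists/m

803 twists/m


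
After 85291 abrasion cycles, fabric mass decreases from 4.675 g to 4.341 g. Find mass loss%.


Formula: Mass loss% = ((m_before - m_after) / m_before) * 100
Step 1: Mass loss = 4.675 - 4.341 = 0.334 g
Step 2: Ratio = 0.334 / 4.675 = 0.0714439
Step 3: Mass loss% = 0.0714439 * 100 = 7.14439% ≈ 7.14%

7.14%


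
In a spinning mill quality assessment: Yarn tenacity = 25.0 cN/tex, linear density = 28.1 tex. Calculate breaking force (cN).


Formula: Breaking force = Tenacity * Linear density
F = 25.0 cN/tex * 28.1 tex
F = 702.50 cN

702.50 cN


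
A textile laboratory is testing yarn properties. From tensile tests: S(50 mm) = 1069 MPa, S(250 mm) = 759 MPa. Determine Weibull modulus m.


Formula: m = ln(L1/L2) / ln(S2/S1)
Step 1: ln(L1/L2) = ln(50/250) = -1.60944
Step 2: S2/S1 = 759/1069 = 0.71001
Step 3: ln(S2/S1) = ln(0.71001) = -0.34248
Step 4: m = -1.60944 / -0.34248 = 4.70

4.70 (Weibull m)


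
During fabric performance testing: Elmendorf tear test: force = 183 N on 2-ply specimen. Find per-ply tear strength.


Formula: Per-ply strength = Total force / Number of plies
Per-ply = 183 N / 2
Per-ply = 91.5 N

91.5 N


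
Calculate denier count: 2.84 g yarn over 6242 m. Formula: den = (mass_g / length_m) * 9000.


Formula: den = (mass_g / length_m) * 9000
Substituting: den = (2.84 / 6242) * 9000
Intermediate: 2.84 / 6242 = 0.00045498 g/m
den = 0.00045498 * 9000 = 4.1 denier

4.1 denier


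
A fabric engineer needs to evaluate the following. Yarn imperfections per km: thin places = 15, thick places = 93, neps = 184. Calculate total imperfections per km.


Formula: Total = thin places + thick places + neps
Total = 15 + 93 + 184
Total = 292 imperfections/km

292 imperfections/km


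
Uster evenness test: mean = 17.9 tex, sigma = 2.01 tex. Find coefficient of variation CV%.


Formula: CV% = (standard deviation / mean) * 100
Step 1: Ratio = 2.01 / 17.9 = 0.112291
Step 2: CV% = 0.112291 * 100 = 11.2291% ≈ 11.2%

11.2%


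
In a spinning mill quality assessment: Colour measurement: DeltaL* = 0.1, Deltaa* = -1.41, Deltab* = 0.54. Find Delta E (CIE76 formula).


Formula: Delta E = sqrt(dL*^2 + da*^2 + db*^2)
Step 1: dL*^2 = 0.1^2 = 0.01
Step 2: da*^2 = (-1.41)^2 = 1.9881
Step 3: db*^2 = 0.54^2 = 0.2916
Step 4: Sum = 0.01 + 1.9881 + 0.2916 = 2.2897
Step 5: Delta E = sqrt(2.2897) = 1.51

1.51 Delta E


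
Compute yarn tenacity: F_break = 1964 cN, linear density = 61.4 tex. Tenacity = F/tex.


Formula: Tenacity = Breaking force / Linear density
Tenacity = 1964 cN / 61.4 tex
Tenacity = 31.99 cN/tex

31.99 cN/tex


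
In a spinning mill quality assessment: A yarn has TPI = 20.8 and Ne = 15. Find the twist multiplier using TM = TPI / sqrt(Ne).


Formula: TM = TPI / sqrt(Ne)
Step 1: sqrt(Ne) = sqrt(15) = 3.873
Step 2: TM = 20.8 / 3.873 = 5.37

5.37 TM


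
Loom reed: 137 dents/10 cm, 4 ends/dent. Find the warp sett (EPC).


Formula: EPC = (dents per 10 cm * ends per dent) / 10
Step 1: Total ends per 10 cm = 137 * 4 = 548
Step 2: EPC = 548 / 10 = 54.8 ends/cm

54.8 ends/cm


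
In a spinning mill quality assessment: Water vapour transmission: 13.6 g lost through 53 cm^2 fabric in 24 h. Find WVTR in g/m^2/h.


Formula: WVTR = mass_loss / (area * time)
Step 1: Convert area: 53 cm^2 = 0.0053 m^2
Step 2: WVTR = 13.6 g / (0.0053 m^2 * 24 h)
Step 3: WVTR = 13.6 / 0.1272 = 106.9 g/m^2/h

106.9 g/m^2/h


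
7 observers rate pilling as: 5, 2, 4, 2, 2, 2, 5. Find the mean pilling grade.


Formula: Mean = sum / count
Sum = 5 + 2 + 4 + 2 + 2 + 2 + 5 = 22
Mean = 22 / 7 = 3.1

3.1


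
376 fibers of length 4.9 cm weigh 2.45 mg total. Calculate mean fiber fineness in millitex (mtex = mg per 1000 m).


Formula: fineness (mtex) = mass (mg) / total length (km) = (mass_mg / total_length_m) * 1000
Step 1: Convert fiber length: 4.9 cm = 0.049 m
Step 2: Total fiber length = 376 * 0.049 = 18.424 m
Step 3: Linear density = 2.45 mg / 18.424 m = 0.1330 mg/m
Step 4: fineness = 0.1330 * 1000 = 133.0 mtex

133.0 mtex


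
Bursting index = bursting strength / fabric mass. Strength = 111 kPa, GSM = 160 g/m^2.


Formula: Bursting Index = Bursting Strength / Fabric GSM
BI = 111 kPa / 160 g/m^2
BI = 0.694 kPa/(g/m^2)

0.694 kPa/(g/m^2)


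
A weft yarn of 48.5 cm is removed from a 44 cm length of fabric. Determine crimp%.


Formula: Crimp% = ((L_yarn - L_fabric) / L_fabric) * 100
Step 1: Extension = 48.5 - 44 = 4.5 cm
Step 2: Crimp% = (4.5 / 44) * 100
Step 3: Crimp% = 0.102273 * 100 = 10.2273% ≈ 10.2%

10.2%


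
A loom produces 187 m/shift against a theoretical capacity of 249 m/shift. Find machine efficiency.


Formula: Efficiency% = (Actual output / Theoretical output) * 100
Efficiency% = (187 / 249) * 100
Efficiency% = 0.751004 * 100 = 75.1004% ≈ 75.1%

75.1%


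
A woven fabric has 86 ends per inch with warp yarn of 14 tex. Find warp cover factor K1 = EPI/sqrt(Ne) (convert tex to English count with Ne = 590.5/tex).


Formula: K1 = EPI / sqrt(Ne), with Ne = 590.5 / tex_warp
Step 1: Ne = 590.5 / 14 = 42.179
Step 2: sqrt(Ne) = sqrt(42.179) = 6.4945
Step 3: K1 = 86 / 6.4945 = 13.2

13.2


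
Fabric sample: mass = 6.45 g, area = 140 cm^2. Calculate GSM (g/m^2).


Formula: GSM = mass_g / area_m2
Step 1: Convert area: 140 cm^2 = 140 / 10000 = 0.014 m^2
Step 2: GSM = 6.45 g / 0.014 m^2 = 460.7 g/m^2

460.7 g/m^2


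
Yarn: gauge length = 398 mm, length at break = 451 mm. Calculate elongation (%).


Formula: Elongation (%) = ((L_break - L0) / L0) * 100
Step 1: Extension = 451 - 398 = 53 mm
Step 2: Elongation = (53 / 398) * 100
Step 3: Elongation = 0.133166 * 100 = 13.3166% ≈ 13.3%

13.3%


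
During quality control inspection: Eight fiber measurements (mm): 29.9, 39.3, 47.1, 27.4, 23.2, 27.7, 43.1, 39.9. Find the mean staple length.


Formula: Mean = sum of lengths / count
Sum = 29.9 + 39.3 + 47.1 + 27.4 + 23.2 + 27.7 + 43.1 + 39.9
Sum = 277.6 mm
Mean = 277.6 / 8 = 34.70 mm

34.70 mm


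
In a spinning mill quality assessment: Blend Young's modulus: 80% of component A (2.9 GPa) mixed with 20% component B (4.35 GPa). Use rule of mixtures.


Formula: Blend property = (fraction_A * property_A) + (fraction_B * property_B)
Step 1: Contribution A = 80/100 * 2.9 GPa = 2.32 GPa
Step 2: Contribution B = 20/100 * 4.35 GPa = 0.87 GPa
Step 3: Blend Young's modulus = 2.32 + 0.87 = 3.19 GPa

3.19 GPa


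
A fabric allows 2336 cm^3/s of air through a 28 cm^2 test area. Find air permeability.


Formula: Air Permeability = Airflow / Test Area
AP = 2336 cm^3/s / 28 cm^2
AP = 83.4 cm^3/s/cm^2

83.4 cm^3/s/cm^2


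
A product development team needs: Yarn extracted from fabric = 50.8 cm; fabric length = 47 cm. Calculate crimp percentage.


Formula: Crimp% = ((L_yarn - L_fabric) / L_fabric) * 100
Step 1: Extension = 50.8 - 47 = 3.8 cm
Step 2: Crimp% = (3.8 / 47) * 100
Step 3: Crimp% = 0.080851 * 100 = 8.0851% ≈ 8.1%

8.1%


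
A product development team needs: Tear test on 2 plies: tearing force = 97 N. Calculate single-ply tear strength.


Formula: Per-ply strength = Total force / Number of plies
Per-ply = 97 N / 2
Per-ply = 48.5 N

48.5 N


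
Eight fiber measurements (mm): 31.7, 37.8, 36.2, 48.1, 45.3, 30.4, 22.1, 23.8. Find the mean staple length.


Formula: Mean = sum of lengths / count
Sum = 31.7 + 37.8 + 36.2 + 48.1 + 45.3 + 30.4 + 22.1 + 23.8
Sum = 275.4 mm
Mean = 275.4 / 8 = 34.43 mm

34.43 mm


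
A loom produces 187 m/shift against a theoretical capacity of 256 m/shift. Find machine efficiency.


Formula: Efficiency% = (Actual output / Theoretical output) * 100
Efficiency% = (187 / 256) * 100
Efficiency% = 0.730469 * 100 = 73.0469% ≈ 73.0%

73.0%


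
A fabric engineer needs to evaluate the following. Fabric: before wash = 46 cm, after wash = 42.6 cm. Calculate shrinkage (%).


Formula: Shrinkage% = ((L_before - L_after) / L_before) * 100
Step 1: Shrinkage = 46 - 42.6 = 3.4 cm
Step 2: Shrinkage% = (3.4 / 46) * 100
Step 3: Shrinkage% = 0.073913 * 100 = 7.3913% ≈ 7.4%

7.4%


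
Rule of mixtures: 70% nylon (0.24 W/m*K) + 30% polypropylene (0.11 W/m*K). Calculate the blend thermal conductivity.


Formula: Blend property = (fraction_A * property_A) + (fraction_B * property_B)
Step 1: Contribution A = 70/100 * 0.24 W/m*K = 0.168 W/m*K
Step 2: Contribution B = 30/100 * 0.11 W/m*K = 0.033 W/m*K
Step 3: Blend thermal conductivity = 0.168 + 0.033 = 0.201 W/m*K

0.201 W/m*K


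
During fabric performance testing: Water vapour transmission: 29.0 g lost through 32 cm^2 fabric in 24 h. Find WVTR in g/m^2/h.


Formula: WVTR = mass_loss / (area * time)
Step 1: Convert area: 32 cm^2 = 0.0032 m^2
Step 2: WVTR = 29.0 g / (0.0032 m^2 * 24 h)
Step 3: WVTR = 29.0 / 0.0768 = 377.6 g/m^2/h

377.6 g/m^2/h


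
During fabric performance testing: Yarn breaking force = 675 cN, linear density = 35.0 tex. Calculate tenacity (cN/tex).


Formula: Tenacity = Breaking force / Linear density
Tenacity = 675 cN / 35.0 tex
Tenacity = 19.29 cN/tex

19.29 cN/tex


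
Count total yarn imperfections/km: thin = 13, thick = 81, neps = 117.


Formula: Total = thin places + thick places + neps
Total = 13 + 81 + 117
Total = 211 imperfections/km

211 imperfections/km


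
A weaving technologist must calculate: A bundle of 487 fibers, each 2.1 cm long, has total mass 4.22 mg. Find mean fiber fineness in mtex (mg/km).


Formula: fineness (mtex) = mass (mg) / total length (km) = (mass_mg / total_length_m) * 1000
Step 1: Convert fiber length: 2.1 cm = 0.021 m
Step 2: Total fiber length = 487 * 0.021 = 10.227 m
Step 3: Linear density = 4.22 mg / 10.227 m = 0.4126 mg/m
Step 4: fineness = 0.4126 * 1000 = 412.6 mtex

412.6 mtex


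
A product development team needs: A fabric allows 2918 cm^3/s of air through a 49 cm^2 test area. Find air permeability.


Formula: Air Permeability = Airflow / Test Area
AP = 2918 cm^3/s / 49 cm^2
AP = 59.6 cm^3/s/cm^2

59.6 cm^3/s/cm^2


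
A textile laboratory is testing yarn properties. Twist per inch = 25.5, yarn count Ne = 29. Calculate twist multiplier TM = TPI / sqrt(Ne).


Formula: TM = TPI / sqrt(Ne)
Step 1: sqrt(Ne) = sqrt(29) = 5.3852
Step 2: TM = 25.5 / 5.3852 = 4.74

4.74 TM


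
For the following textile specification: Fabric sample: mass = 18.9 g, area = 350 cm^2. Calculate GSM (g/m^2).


Formula: GSM = mass_g / area_m2
Step 1: Convert area: 350 cm^2 = 350 / 10000 = 0.035 m^2
Step 2: GSM = 18.9 g / 0.035 m^2 = 540.0 g/m^2

540.0 g/m^2


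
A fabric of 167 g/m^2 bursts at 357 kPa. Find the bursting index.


Formula: Bursting Index = Bursting Strength / Fabric GSM
BI = 357 kPa / 167 g/m^2
BI = 2.138 kPa/(g/m^2)

2.138 kPa/(g/m^2)


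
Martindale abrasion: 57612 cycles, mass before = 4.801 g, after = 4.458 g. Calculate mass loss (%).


Formula: Mass loss% = ((m_before - m_after) / m_before) * 100
Step 1: Mass loss = 4.801 - 4.458 = 0.343 g
Step 2: Ratio = 0.343 / 4.801 = 0.0714434
Step 3: Mass loss% = 0.0714434 * 100 = 7.14434% ≈ 7.14%

7.14%


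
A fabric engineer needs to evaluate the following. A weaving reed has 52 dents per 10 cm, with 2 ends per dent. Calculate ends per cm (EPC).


Formula: EPC = (dents per 10 cm * ends per dent) / 10
Step 1: Total ends per 10 cm = 52 * 2 = 104
Step 2: EPC = 104 / 10 = 10.4 ends/cm

10.4 ends/cm


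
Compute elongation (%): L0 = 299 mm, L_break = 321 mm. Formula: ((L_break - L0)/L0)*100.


Formula: Elongation (%) = ((L_break - L0) / L0) * 100
Step 1: Extension = 321 - 299 = 22 mm
Step 2: Elongation = (22 / 299) * 100
Step 3: Elongation = 0.073579 * 100 = 7.3579% ≈ 7.4%

7.4%


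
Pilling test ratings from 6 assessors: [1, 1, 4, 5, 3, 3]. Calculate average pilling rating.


Formula: Mean = sum / count
Sum = 1 + 1 + 4 + 5 + 3 + 3 = 17
Mean = 17 / 6 = 2.8

2.8


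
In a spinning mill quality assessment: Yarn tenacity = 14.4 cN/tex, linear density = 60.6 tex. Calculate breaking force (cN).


Formula: Breaking force = Tenacity * Linear density
F = 14.4 cN/tex * 60.6 tex
F = 872.64 cN

872.64 cN


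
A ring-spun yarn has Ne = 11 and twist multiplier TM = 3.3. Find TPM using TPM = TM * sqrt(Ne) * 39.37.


Formula: TPM = TM * sqrt(Ne) * 39.37
Step 1: sqrt(Ne) = sqrt(11) = 3.3166
Step 2: TM * sqrt(Ne) = 3.3 * 3.3166 = 10.9448
Step 3: TPM = 10.9448 * 39.37 = 431 twists/m

431 twists/m


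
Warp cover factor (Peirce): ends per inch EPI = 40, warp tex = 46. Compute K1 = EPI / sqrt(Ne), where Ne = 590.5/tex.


Formula: K1 = EPI / sqrt(Ne), with Ne = 590.5 / tex_warp
Step 1: Ne = 590.5 / 46 = 12.837
Step 2: sqrt(Ne) = sqrt(12.837) = 3.5829
Step 3: K1 = 40 / 3.5829 = 11.2

11.2


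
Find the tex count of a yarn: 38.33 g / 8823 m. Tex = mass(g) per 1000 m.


Formula: Tex = (mass_g / length_m) * 1000
Substituting: Tex = (38.33 / 8823) * 1000
Intermediate: 38.33 / 8823 = 0.00434433 g/m
Tex = 0.00434433 * 1000 = 4.34 tex

4.34 tex


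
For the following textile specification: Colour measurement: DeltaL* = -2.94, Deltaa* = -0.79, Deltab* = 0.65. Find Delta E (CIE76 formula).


Formula: Delta E = sqrt(dL*^2 + da*^2 + db*^2)
Step 1: dL*^2 = (-2.94)^2 = 8.6436
Step 2: da*^2 = (-0.79)^2 = 0.6241
Step 3: db*^2 = 0.65^2 = 0.4225
Step 4: Sum = 8.6436 + 0.6241 + 0.4225 = 9.6902
Step 5: Delta E = sqrt(9.6902) = 3.11

3.11 Delta E


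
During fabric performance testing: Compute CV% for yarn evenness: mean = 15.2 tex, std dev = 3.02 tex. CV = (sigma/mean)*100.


Formula: CV% = (standard deviation / mean) * 100
Step 1: Ratio = 3.02 / 15.2 = 0.198684
Step 2: CV% = 0.198684 * 100 = 19.8684% ≈ 19.9%

19.9%


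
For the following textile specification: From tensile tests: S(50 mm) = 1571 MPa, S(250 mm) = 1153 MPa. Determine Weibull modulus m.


Formula: m = ln(L1/L2) / ln(S2/S1)
Step 1: ln(L1/L2) = ln(50/250) = -1.60944
Step 2: S2/S1 = 1153/1571 = 0.73393
Step 3: ln(S2/S1) = ln(0.73393) = -0.30934
Step 4: m = -1.60944 / -0.30934 = 5.20

5.20 (Weibull m)


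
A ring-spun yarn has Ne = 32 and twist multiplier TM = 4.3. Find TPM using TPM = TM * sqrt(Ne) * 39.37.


Formula: TPM = TM * sqrt(Ne) * 39.37
Step 1: sqrt(Ne) = sqrt(32) = 5.6569
Step 2: TM * sqrt(Ne) = 4.3 * 5.6569 = 24.3247
Step 3: TPM = 24.3247 * 39.37 = 958 twists/m

958 twists/m


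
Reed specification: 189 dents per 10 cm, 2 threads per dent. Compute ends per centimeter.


Formula: EPC = (dents per 10 cm * ends per dent) / 10
Step 1: Total ends per 10 cm = 189 * 2 = 378
Step 2: EPC = 378 / 10 = 37.8 ends/cm

37.8 ends/cm


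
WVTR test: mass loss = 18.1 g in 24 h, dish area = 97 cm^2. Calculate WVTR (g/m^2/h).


Formula: WVTR = mass_loss / (area * time)
Step 1: Convert area: 97 cm^2 = 0.0097 m^2
Step 2: WVTR = 18.1 g / (0.0097 m^2 * 24 h)
Step 3: WVTR = 18.1 / 0.2328 = 77.7 g/m^2/h

77.7 g/m^2/h


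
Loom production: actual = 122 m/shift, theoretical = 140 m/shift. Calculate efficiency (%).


Formula: Efficiency% = (Actual output / Theoretical output) * 100
Efficiency% = (122 / 140) * 100
Efficiency% = 0.871429 * 100 = 87.1429% ≈ 87.1%

87.1%


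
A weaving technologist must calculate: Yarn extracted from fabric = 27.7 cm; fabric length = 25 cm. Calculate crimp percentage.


Formula: Crimp% = ((L_yarn - L_fabric) / L_fabric) * 100
Step 1: Extension = 27.7 - 25 = 2.7 cm
Step 2: Crimp% = (2.7 / 25) * 100
Step 3: Crimp% = 0.108 * 100 = 10.8%

10.8%


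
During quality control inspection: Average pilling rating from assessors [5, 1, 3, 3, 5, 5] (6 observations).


Formula: Mean = sum / count
Sum = 5 + 1 + 3 + 3 + 5 + 5 = 22
Mean = 22 / 6 = 3.7

3.7


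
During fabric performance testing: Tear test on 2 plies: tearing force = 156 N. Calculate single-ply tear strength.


Formula: Per-ply strength = Total force / Number of plies
Per-ply = 156 N / 2
Per-ply = 78 N

78 N


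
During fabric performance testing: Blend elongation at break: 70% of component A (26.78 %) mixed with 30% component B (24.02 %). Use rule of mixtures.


Formula: Blend property = (fraction_A * property_A) + (fraction_B * property_B)
Step 1: Contribution A = 70/100 * 26.78 % = 18.746 %
Step 2: Contribution B = 30/100 * 24.02 % = 7.206 %
Step 3: Blend elongation at break = 18.746 + 7.206 = 25.952 %

25.952 %


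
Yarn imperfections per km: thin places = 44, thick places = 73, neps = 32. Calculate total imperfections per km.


Formula: Total = thin places + thick places + neps
Total = 44 + 73 + 32
Total = 149 imperfections/km

149 imperfections/km


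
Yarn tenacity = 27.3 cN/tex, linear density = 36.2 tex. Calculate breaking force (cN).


Formula: Breaking force = Tenacity * Linear density
F = 27.3 cN/tex * 36.2 tex
F = 988.26 cN

988.26 cN


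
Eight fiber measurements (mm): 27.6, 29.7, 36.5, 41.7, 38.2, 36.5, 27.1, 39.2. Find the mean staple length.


Formula: Mean = sum of lengths / count
Sum = 27.6 + 29.7 + 36.5 + 41.7 + 38.2 + 36.5 + 27.1 + 39.2
Sum = 276.5 mm
Mean = 276.5 / 8 = 34.56 mm

34.56 mm


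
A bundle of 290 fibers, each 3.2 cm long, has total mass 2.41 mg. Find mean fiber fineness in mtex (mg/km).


Formula: fineness (mtex) = mass (mg) / total length (km) = (mass_mg / total_length_m) * 1000
Step 1: Convert fiber length: 3.2 cm = 0.032 m
Step 2: Total fiber length = 290 * 0.032 = 9.28 m
Step 3: Linear density = 2.41 mg / 9.28 m = 0.2597 mg/m
Step 4: fineness = 0.2597 * 1000 = 259.7 mtex

259.7 mtex


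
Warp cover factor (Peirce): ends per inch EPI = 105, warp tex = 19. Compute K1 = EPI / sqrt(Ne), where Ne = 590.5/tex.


Formula: K1 = EPI / sqrt(Ne), with Ne = 590.5 / tex_warp
Step 1: Ne = 590.5 / 19 = 31.079
Step 2: sqrt(Ne) = sqrt(31.079) = 5.5749
Step 3: K1 = 105 / 5.5749 = 18.8

18.8


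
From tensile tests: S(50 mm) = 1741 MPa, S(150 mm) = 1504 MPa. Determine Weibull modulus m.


Formula: m = ln(L1/L2) / ln(S2/S1)
Step 1: ln(L1/L2) = ln(50/150) = -1.09861
Step 2: S2/S1 = 1504/1741 = 0.86387
Step 3: ln(S2/S1) = ln(0.86387) = -0.14633
Step 4: m = -1.09861 / -0.14633 = 7.51

7.51 (Weibull m)


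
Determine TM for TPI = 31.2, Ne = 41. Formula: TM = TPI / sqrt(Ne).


Formula: TM = TPI / sqrt(Ne)
Step 1: sqrt(Ne) = sqrt(41) = 6.4031
Step 2: TM = 31.2 / 6.4031 = 4.87

4.87 TM


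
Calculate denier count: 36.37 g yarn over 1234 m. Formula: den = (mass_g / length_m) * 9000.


Formula: den = (mass_g / length_m) * 9000
Substituting: den = (36.37 / 1234) * 9000
Intermediate: 36.37 / 1234 = 0.02947326 g/m
den = 0.02947326 * 9000 = 265.3 denier

265.3 denier
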